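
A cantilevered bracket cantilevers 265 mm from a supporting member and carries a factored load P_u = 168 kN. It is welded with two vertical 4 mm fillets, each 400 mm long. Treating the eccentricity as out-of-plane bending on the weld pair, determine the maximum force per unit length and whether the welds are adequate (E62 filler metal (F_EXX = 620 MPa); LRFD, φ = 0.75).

L_w = 2 × 400 = 800 mm; section modulus (unit throat) S = 2 × L²/6 = 53330 mm².
Direct shear f_v = P/L_w = 168×10³/800 = 210 N/mm.
Moment M = P × e = 168×10³ × 265 = 44520000 N·mm; bending f_b = M/S = 834.8 N/mm.
f_max = √(f_v² + f_b²) = √(210² + 834.8²) = 860.8 N/mm.
φr_n = 0.75 × 0.6 × 620 × (0.707 × 4) = 789 N/mm → NOT adequate.

f_max ≈ 861 N/mm; NOT adequate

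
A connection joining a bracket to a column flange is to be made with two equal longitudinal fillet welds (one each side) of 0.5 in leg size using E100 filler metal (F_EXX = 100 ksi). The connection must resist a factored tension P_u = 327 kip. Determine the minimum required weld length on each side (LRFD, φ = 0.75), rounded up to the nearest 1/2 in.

L = 10.5 in on each side

Throat t_e = 0.707 × 0.5 = 0.3535 in.
φr_n = 0.75 × 0.6 × 100 × 0.3535 = 15.91 kip/in.
L_req = P_u / φr_n = 327 / 15.91 = 20.56 in total.
Per side: 20.56 / 2 = 10.28 in.
Round up → use L = 10.5 in on each side.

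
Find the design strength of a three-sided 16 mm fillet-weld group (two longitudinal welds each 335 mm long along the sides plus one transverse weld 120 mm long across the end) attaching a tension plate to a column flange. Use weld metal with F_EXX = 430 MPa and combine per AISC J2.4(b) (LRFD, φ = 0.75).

t_e = 0.707 × 16 = 11.31 mm.
R_nwl = 0.6 × 430 × 11.31 × 670 × 10⁻³ = 1955 kN (longitudinal, 2 welds).
R_nwt = 0.6 × 430 × 11.31 × 120 × 10⁻³ = 350.2 kN (transverse, base value).
(i) R_nwl + R_nwt = 2306 kN; (ii) 0.85 R_nwl + 1.5 R_nwt = 2187 kN.
R_n = max = 2306 kN [governs: (i)]; φR_n = 1729 kN.

φR_n ≈ 1730 kN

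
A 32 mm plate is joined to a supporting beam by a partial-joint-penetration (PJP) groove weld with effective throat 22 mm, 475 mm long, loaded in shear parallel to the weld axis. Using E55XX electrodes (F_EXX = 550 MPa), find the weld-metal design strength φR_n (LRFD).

φR_n ≈ 2590 kN

Effective throat (given) t_e = 22 mm.
A_we = 22 × 475 = 10450 mm².
F_nw = 0.6 F_EXX = 330 MPa.
φR_n = 0.75 × 330 × 10450 × 10⁻³ = 2586 kN.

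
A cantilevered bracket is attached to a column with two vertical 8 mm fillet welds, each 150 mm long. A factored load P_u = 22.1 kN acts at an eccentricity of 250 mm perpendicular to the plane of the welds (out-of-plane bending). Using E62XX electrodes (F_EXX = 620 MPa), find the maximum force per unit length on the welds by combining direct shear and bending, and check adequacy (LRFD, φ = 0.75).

L_w = 2 × 150 = 300 mm; section modulus (unit throat) S = 2 × L²/6 = 7500 mm².
Direct shear f_v = P/L_w = 22.1×10³/300 = 73.67 N/mm.
Moment M = P × e = 22.1×10³ × 250 = 5525000 N·mm; bending f_b = M/S = 736.7 N/mm.
f_max = √(f_v² + f_b²) = √(73.67² + 736.7²) = 740.3 N/mm.
φr_n = 0.75 × 0.6 × 620 × (0.707 × 8) = 1578 N/mm → adequate.

f_max ≈ 740 N/mm; adequate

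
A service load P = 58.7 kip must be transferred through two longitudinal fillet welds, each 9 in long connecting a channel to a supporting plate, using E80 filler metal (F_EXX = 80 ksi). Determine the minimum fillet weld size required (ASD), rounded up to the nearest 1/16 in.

w = 1/4 in

Total weld length L = 18 in.
Required throat t_e = P × Ω / (0.6 F_EXX × L) = 58.7 × 2.0 / (0.6 × 80 × 18) = 0.1359 in.
Required leg w = t_e / 0.707 = 0.1922 in → use 1/4 in.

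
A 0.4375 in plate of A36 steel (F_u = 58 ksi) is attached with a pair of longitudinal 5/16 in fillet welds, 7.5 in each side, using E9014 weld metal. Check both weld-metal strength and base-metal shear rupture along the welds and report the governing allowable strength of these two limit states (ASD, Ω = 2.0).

R_n/Ω ≈ 89.5 kip (weld metal governs)

E90XX → F_EXX = 90 ksi.
t_e = 0.707 × 0.3125 = 0.2209 in; L = 15 in.
Weld metal: R_n/Ω = (1/2.0) × 0.6 × 90 × 0.2209 × 15 = 89.48 kip.
Base metal (shear rupture): R_n/Ω = (1/2.0) × 0.6 × 58 × 0.4375 × 15 = 114.2 kip.
Governing: weld metal.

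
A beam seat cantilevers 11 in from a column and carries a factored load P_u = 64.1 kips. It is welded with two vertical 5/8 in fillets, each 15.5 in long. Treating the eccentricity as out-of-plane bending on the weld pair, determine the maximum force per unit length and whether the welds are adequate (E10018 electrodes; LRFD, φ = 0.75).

f_max ≈ 9.04 kip/in; adequate

E100XX → F_EXX = 100 ksi.
L_w = 2 × 15.5 = 31 in; section modulus (unit throat) S = 2 × L²/6 = 80.08 in².
Direct shear f_v = P/L_w = 64.1/31 = 2.068 kip/in.
Moment M = P × e = 64.1 × 11 = 705.1 kip·in; bending f_b = M/S = 8.805 kip/in.
f_max = √(f_v² + f_b²) = √(2.068² + 8.805²) = 9.044 kip/in.
φr_n = 0.75 × 0.6 × 100 × (0.707 × 0.625) = 19.88 kip/in → adequate.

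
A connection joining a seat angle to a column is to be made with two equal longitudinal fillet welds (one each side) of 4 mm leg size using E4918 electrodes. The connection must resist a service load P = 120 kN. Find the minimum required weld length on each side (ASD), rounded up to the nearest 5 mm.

L = 145 mm on each side

E49XX → F_EXX = 490 MPa.
Throat t_e = 0.707 × 4 = 2.828 mm.
r_n/Ω = (0.6 × 490 × 2.828) / 2.0 = 415.7 N/mm = 0.4157 kN/mm.
L_req = P / (r_n/Ω) = 120 / 0.4157 = 288.7 mm total.
Per side: 288.7 / 2 = 144.3 mm.
Round up → use L = 145 mm on each side.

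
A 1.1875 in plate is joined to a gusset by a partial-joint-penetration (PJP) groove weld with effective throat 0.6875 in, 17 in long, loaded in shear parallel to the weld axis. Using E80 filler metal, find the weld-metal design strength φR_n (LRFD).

E80XX → F_EXX = 80 ksi.
Effective throat (given) t_e = 0.6875 in.
A_we = 0.6875 × 17 = 11.69 in².
F_nw = 0.6 F_EXX = 48 ksi.
φR_n = 0.75 × 48 × 11.69 = 420.8 kip.

φR_n ≈ 421 kip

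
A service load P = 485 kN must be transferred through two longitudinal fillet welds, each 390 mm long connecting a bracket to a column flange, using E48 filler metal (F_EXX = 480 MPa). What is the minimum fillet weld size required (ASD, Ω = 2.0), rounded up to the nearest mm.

Total weld length L = 780 mm.
Required throat t_e = P × Ω / (0.6 F_EXX × L) = 485 × 2.0 / (0.6 × 480 × 780 × 10⁻³) = 4.318 mm.
Required leg w = t_e / 0.707 = 6.108 mm → use 7 mm.

w = 7 mm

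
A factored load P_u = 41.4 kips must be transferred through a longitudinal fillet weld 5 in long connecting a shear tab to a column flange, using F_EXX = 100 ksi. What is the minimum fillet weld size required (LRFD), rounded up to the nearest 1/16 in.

Total weld length L = 5 in.
Required throat t_e = P_u / (φ × 0.6 F_EXX × L) = 41.4 / (0.75 × 0.6 × 100 × 5) = 0.184 in.
Required leg w = t_e / 0.707 = 0.2603 in → use 5/16 in.

w = 5/16 in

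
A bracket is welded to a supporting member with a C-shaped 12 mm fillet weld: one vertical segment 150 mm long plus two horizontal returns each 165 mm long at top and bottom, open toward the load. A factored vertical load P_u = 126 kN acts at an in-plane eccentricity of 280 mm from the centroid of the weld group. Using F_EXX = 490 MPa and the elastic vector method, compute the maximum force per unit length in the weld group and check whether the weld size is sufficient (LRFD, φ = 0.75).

Total weld length L_w = 480 mm. Treat welds as unit-width lines.
Centroid: x̄ = 2×165×82.5 / 480 = 56.72 mm from the vertical weld.
Polar moment about centroid: J = I_x + I_y = [150³/12 + 2×165×75²] + [150×56.72² + 2(165³/12 + 165×25.78²)] = 3588000 mm³.
Direct shear f_v = P/L_w = 126×10³ / 480 = 262.5 N/mm (vertical).
Torsion M = P·e = 126×10³ × 280 = 35280000 N·mm.
Critical point at (x, y) = (108.3, 75) from centroid. f_tx = M·y/J = 737.4 N/mm; f_ty = M·x/J = 1065 N/mm.
Resultant f_max = √[f_tx² + (f_v + f_ty)²] = √[737.4² + (262.5 + 1065)²] = 1518 N/mm.
Capacity per unit length: φr_n = 0.75 × 0.6 × 490 × (0.707 × 12) = 1871 N/mm.
1518 ≤ 1871 → adequate.

f_max ≈ 1520 N/mm; adequate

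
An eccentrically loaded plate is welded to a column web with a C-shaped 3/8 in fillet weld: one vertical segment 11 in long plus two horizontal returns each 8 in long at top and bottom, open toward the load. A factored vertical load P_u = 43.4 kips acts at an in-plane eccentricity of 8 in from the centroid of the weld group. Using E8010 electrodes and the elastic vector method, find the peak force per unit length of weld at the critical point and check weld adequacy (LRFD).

E80XX → F_EXX = 80 ksi.
Total weld length L_w = 27 in. Treat welds as unit-width lines.
Centroid: x̄ = 2×8×4 / 27 = 2.37 in from the vertical weld.
Polar moment about centroid: J = I_x + I_y = [11³/12 + 2×8×5.5²] + [11×2.37² + 2(8³/12 + 8×1.63²)] = 784.5 in³.
Direct shear f_v = P/L_w = 43.4 / 27 = 1.607 kip/in (vertical).
Torsion M = P·e = 43.4 × 8 = 347.2 kip·in.
Critical point at (x, y) = (5.63, 5.5) from centroid. f_tx = M·y/J = 2.434 kip/in; f_ty = M·x/J = 2.491 kip/in.
Resultant f_max = √[f_tx² + (f_v + f_ty)²] = √[2.434² + (1.607 + 2.491)²] = 4.767 kip/in.
Capacity per unit length: φr_n = 0.75 × 0.6 × 80 × (0.707 × 0.375) = 9.544 kip/in.
4.767 ≤ 9.544 → adequate.

f_max ≈ 4.77 kip/in; adequate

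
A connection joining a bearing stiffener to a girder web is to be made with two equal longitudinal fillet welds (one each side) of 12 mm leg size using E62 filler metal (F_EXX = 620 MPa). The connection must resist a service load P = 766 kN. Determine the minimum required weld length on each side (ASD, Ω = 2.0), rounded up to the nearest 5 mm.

L = 245 mm on each side

Throat t_e = 0.707 × 12 = 8.484 mm.
r_n/Ω = (0.6 × 620 × 8.484) / 2.0 = 1578 N/mm = 1.578 kN/mm.
L_req = P / (r_n/Ω) = 766 / 1.578 = 485.4 mm total.
Per side: 485.4 / 2 = 242.7 mm.
Round up → use L = 245 mm on each side.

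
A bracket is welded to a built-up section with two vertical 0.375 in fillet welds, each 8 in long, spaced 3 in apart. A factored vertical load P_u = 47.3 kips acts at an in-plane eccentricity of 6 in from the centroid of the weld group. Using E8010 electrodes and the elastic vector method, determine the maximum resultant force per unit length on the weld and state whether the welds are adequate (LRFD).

E80XX → F_EXX = 80 ksi.
Total weld length L_w = 16 in. Treat welds as unit-width lines.
Polar moment about centroid: J = 2[d³/12 + d(b/2)²] = 2[8³/12 + 8×1.5²] = 121.3 in³.
Direct shear f_v = P/L_w = 47.3 / 16 = 2.956 kip/in (vertical).
Torsion M = P·e = 47.3 × 6 = 283.8 kip·in.
Critical point at (x, y) = (1.5, 4) from centroid. f_tx = M·y/J = 9.356 kip/in; f_ty = M·x/J = 3.509 kip/in.
Resultant f_max = √[f_tx² + (f_v + f_ty)²] = √[9.356² + (2.956 + 3.509)²] = 11.37 kip/in.
Capacity per unit length: φr_n = 0.75 × 0.6 × 80 × (0.707 × 0.375) = 9.544 kip/in.
11.37 > 9.544 → NOT adequate.

f_max ≈ 11.4 kip/in; NOT adequate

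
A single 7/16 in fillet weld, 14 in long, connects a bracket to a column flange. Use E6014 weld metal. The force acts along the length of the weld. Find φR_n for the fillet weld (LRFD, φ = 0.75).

φR_n ≈ 117 kips

E60XX → F_EXX = 60 ksi.
Effective throat t_e = 0.707 × 0.4375 = 0.3093 in.
Total length L = 14 in; A_we = 0.3093 × 14 = 4.33 in².
F_nw = 0.6 F_EXX = 0.6 × 60 = 36 ksi.
φR_n = 0.75 × 36 × 4.33 = 116.9 kips.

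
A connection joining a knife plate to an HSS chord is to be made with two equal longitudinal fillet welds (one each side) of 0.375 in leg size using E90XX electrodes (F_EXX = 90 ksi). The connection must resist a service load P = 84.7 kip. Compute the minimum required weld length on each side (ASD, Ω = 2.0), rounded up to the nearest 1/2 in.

Throat t_e = 0.707 × 0.375 = 0.2651 in.
r_n/Ω = (0.6 × 90 × 0.2651) / 2.0 = 7.158 kip/in.
L_req = P / (r_n/Ω) = 84.7 / 7.158 = 11.83 in total.
Per side: 11.83 / 2 = 5.916 in.
Round up → use L = 6 in on each side.

L = 6 in on each side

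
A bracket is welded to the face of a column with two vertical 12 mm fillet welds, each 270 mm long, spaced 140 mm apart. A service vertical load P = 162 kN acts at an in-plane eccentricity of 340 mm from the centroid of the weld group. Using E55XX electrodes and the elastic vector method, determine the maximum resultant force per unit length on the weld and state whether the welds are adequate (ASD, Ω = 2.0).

f_max ≈ 1570 N/mm; NOT adequate

E55XX → F_EXX = 550 MPa.
Total weld length L_w = 540 mm. Treat welds as unit-width lines.
Polar moment about centroid: J = 2[d³/12 + d(b/2)²] = 2[270³/12 + 270×70²] = 5926000 mm³.
Direct shear f_v = P/L_w = 162×10³ / 540 = 300 N/mm (vertical).
Torsion M = P·e = 162×10³ × 340 = 55080000 N·mm.
Critical point at (x, y) = (70, 135) from centroid. f_tx = M·y/J = 1255 N/mm; f_ty = M·x/J = 650.6 N/mm.
Resultant f_max = √[f_tx² + (f_v + f_ty)²] = √[1255² + (300 + 650.6)²] = 1574 N/mm.
Capacity per unit length: r_n/Ω = (1/2.0) × 0.6 × 550 × (0.707 × 12) = 1400 N/mm.
1574 > 1400 → NOT adequate.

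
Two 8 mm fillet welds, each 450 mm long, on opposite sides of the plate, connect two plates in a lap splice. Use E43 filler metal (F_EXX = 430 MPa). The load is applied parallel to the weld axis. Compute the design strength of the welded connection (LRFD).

φR_n ≈ 985 kN

Effective throat t_e = 0.707 × 8 = 5.656 mm.
Total length L = 900 mm; A_we = 5.656 × 900 = 5090 mm².
F_nw = 0.6 F_EXX = 0.6 × 430 = 258 MPa.
φR_n = 0.75 × 258 × 5090 × 10⁻³ = 985 kN.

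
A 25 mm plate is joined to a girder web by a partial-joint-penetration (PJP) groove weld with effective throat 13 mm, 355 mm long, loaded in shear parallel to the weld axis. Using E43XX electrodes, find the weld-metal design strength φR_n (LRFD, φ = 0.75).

E43XX → F_EXX = 430 MPa.
Effective throat (given) t_e = 13 mm.
A_we = 13 × 355 = 4615 mm².
F_nw = 0.6 F_EXX = 258 MPa.
φR_n = 0.75 × 258 × 4615 × 10⁻³ = 893 kN.

φR_n ≈ 893 kN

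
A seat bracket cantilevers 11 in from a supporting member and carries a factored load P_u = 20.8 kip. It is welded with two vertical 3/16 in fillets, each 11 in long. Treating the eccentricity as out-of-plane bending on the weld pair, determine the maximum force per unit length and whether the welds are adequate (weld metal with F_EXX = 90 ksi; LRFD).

L_w = 2 × 11 = 22 in; section modulus (unit throat) S = 2 × L²/6 = 40.33 in².
Direct shear f_v = P/L_w = 20.8/22 = 0.9455 kip/in.
Moment M = P × e = 20.8 × 11 = 228.8 kip·in; bending f_b = M/S = 5.673 kip/in.
f_max = √(f_v² + f_b²) = √(0.9455² + 5.673²) = 5.751 kip/in.
φr_n = 0.75 × 0.6 × 90 × (0.707 × 0.1875) = 5.369 kip/in → NOT adequate.

f_max ≈ 5.75 kip/in; NOT adequate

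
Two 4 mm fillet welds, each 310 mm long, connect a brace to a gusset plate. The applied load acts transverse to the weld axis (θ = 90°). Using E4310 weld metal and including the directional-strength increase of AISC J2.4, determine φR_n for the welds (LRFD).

φR_n ≈ 509 kN

E43XX → F_EXX = 430 MPa.
t_e = 0.707 × 4 = 2.828 mm; A_we = 2.828 × 620 = 1753 mm².
Directional factor: 1.0 + 0.5 sin^1.5(90°) = 1.5.
F_nw = 0.6 × 430 × 1.5 = 387 MPa.
φR_n = 0.75 × 387 × 1753 × 10⁻³ = 508.9 kN.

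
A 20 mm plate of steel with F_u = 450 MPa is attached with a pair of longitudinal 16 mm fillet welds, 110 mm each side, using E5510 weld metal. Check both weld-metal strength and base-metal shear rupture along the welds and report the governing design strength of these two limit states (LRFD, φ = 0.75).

φR_n ≈ 616 kN (weld metal governs)

E55XX → F_EXX = 550 MPa.
t_e = 0.707 × 16 = 11.31 mm; L = 220 mm.
Weld metal: φR_n = 0.75 × 0.6 × 550 × 11.31 × 220 × 10⁻³ = 615.9 kN.
Base metal (shear rupture): φR_n = 0.75 × 0.6 × 450 × 20 × 220 × 10⁻³ = 891 kN.
Governing: weld metal.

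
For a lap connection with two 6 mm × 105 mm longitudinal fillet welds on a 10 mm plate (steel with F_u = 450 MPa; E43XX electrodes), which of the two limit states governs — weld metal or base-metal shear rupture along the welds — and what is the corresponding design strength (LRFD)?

E43XX → F_EXX = 430 MPa.
t_e = 0.707 × 6 = 4.242 mm; L = 210 mm.
Weld metal: φR_n = 0.75 × 0.6 × 430 × 4.242 × 210 × 10⁻³ = 172.4 kN.
Base metal (shear rupture): φR_n = 0.75 × 0.6 × 450 × 10 × 210 × 10⁻³ = 425.2 kN.
Governing: weld metal.

φR_n ≈ 172 kN (weld metal governs)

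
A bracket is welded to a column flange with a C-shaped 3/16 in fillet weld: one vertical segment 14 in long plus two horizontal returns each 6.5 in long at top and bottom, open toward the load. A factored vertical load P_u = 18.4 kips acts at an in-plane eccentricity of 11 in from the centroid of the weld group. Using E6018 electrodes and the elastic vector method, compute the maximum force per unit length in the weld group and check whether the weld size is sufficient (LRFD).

f_max ≈ 2.23 kip/in; adequate

E60XX → F_EXX = 60 ksi.
Total weld length L_w = 27 in. Treat welds as unit-width lines.
Centroid: x̄ = 2×6.5×3.25 / 27 = 1.565 in from the vertical weld.
Polar moment about centroid: J = I_x + I_y = [14³/12 + 2×6.5×7²] + [14×1.565² + 2(6.5³/12 + 6.5×1.685²)] = 982.6 in³.
Direct shear f_v = P/L_w = 18.4 / 27 = 0.6815 kip/in (vertical).
Torsion M = P·e = 18.4 × 11 = 202.4 kip·in.
Critical point at (x, y) = (4.935, 7) from centroid. f_tx = M·y/J = 1.442 kip/in; f_ty = M·x/J = 1.017 kip/in.
Resultant f_max = √[f_tx² + (f_v + f_ty)²] = √[1.442² + (0.6815 + 1.017)²] = 2.228 kip/in.
Capacity per unit length: φr_n = 0.75 × 0.6 × 60 × (0.707 × 0.1875) = 3.579 kip/in.
2.228 ≤ 3.579 → adequate.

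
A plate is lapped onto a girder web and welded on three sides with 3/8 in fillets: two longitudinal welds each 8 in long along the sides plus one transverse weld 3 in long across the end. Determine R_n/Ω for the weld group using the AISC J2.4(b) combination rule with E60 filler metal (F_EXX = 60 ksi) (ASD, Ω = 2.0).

R_n/Ω ≈ 90.7 kips

t_e = 0.707 × 0.375 = 0.2651 in.
R_nwl = 0.6 × 60 × 0.2651 × 16 = 152.7 kips (longitudinal, 2 welds).
R_nwt = 0.6 × 60 × 0.2651 × 3 = 28.63 kips (transverse, base value).
(i) R_nwl + R_nwt = 181.3 kips; (ii) 0.85 R_nwl + 1.5 R_nwt = 172.8 kips.
R_n = max = 181.3 kips [governs: (i)]; R_n/Ω = 90.67 kips.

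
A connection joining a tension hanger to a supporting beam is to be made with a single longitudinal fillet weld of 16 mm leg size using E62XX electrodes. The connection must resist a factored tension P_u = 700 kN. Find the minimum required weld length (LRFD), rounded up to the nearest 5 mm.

E62XX → F_EXX = 620 MPa.
Throat t_e = 0.707 × 16 = 11.31 mm.
φr_n = 0.75 × 0.6 × 620 × 11.31 × 10⁻³ = 3.156 kN/mm.
L_req = P_u / φr_n = 700 / 3.156 = 221.8 mm total.
Round up → use L = 225 mm.

L = 225 mm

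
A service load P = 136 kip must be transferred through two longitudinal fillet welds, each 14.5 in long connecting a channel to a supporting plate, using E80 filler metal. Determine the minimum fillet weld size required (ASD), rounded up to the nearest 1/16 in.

E80XX → F_EXX = 80 ksi.
Total weld length L = 29 in.
Required throat t_e = P × Ω / (0.6 F_EXX × L) = 136 × 2.0 / (0.6 × 80 × 29) = 0.1954 in.
Required leg w = t_e / 0.707 = 0.2764 in → use 5/16 in.

w = 5/16 in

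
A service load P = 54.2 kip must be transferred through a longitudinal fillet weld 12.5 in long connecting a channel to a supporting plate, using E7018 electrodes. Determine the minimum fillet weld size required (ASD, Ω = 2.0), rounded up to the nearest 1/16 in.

w = 5/16 in

E70XX → F_EXX = 70 ksi.
Total weld length L = 12.5 in.
Required throat t_e = P × Ω / (0.6 F_EXX × L) = 54.2 × 2.0 / (0.6 × 70 × 12.5) = 0.2065 in.
Required leg w = t_e / 0.707 = 0.292 in → use 5/16 in.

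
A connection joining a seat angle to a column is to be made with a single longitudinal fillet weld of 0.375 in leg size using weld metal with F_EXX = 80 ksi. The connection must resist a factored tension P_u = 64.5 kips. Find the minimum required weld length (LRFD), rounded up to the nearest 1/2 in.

L = 7 in

Throat t_e = 0.707 × 0.375 = 0.2651 in.
φr_n = 0.75 × 0.6 × 80 × 0.2651 = 9.544 kips/in.
L_req = P_u / φr_n = 64.5 / 9.544 = 6.758 in total.
Round up → use L = 7 in.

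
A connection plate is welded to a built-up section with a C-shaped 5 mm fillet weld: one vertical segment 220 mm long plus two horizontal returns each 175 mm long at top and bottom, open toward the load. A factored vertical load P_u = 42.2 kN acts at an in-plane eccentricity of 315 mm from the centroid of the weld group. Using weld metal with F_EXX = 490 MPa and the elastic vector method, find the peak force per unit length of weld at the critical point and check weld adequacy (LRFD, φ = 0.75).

f_max ≈ 367 N/mm; adequate

Total weld length L_w = 570 mm. Treat welds as unit-width lines.
Centroid: x̄ = 2×175×87.5 / 570 = 53.73 mm from the vertical weld.
Polar moment about centroid: J = I_x + I_y = [220³/12 + 2×175×110²] + [220×53.73² + 2(175³/12 + 175×33.77²)] = 7050000 mm³.
Direct shear f_v = P/L_w = 42.2×10³ / 570 = 74.04 N/mm (vertical).
Torsion M = P·e = 42.2×10³ × 315 = 13293000 N·mm.
Critical point at (x, y) = (121.3, 110) from centroid. f_tx = M·y/J = 207.4 N/mm; f_ty = M·x/J = 228.7 N/mm.
Resultant f_max = √[f_tx² + (f_v + f_ty)²] = √[207.4² + (74.04 + 228.7)²] = 366.9 N/mm.
Capacity per unit length: φr_n = 0.75 × 0.6 × 490 × (0.707 × 5) = 779.5 N/mm.
366.9 ≤ 779.5 → adequate.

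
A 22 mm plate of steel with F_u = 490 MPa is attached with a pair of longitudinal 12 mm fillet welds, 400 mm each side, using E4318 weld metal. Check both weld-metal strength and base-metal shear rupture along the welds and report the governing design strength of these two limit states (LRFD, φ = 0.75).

E43XX → F_EXX = 430 MPa.
t_e = 0.707 × 12 = 8.484 mm; L = 800 mm.
Weld metal: φR_n = 0.75 × 0.6 × 430 × 8.484 × 800 × 10⁻³ = 1313 kN.
Base metal (shear rupture): φR_n = 0.75 × 0.6 × 490 × 22 × 800 × 10⁻³ = 3881 kN.
Governing: weld metal.

φR_n ≈ 1310 kN (weld metal governs)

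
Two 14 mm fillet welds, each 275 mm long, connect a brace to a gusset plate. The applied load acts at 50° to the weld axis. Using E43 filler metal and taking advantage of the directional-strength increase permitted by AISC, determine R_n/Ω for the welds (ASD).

R_n/Ω ≈ 938 kN

E43XX → F_EXX = 430 MPa.
t_e = 0.707 × 14 = 9.898 mm; A_we = 9.898 × 550 = 5444 mm².
Directional factor: 1.0 + 0.5 sin^1.5(50°) = 1.335.
F_nw = 0.6 × 430 × 1.335 = 344.5 MPa.
R_n/Ω = (344.5 × 5444) / 2.0 × 10⁻³ = 937.7 kN.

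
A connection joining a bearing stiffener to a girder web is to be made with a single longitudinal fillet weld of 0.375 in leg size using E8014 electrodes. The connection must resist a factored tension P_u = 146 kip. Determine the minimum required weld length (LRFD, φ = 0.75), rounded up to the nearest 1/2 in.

L = 15.5 in

E80XX → F_EXX = 80 ksi.
Throat t_e = 0.707 × 0.375 = 0.2651 in.
φr_n = 0.75 × 0.6 × 80 × 0.2651 = 9.544 kip/in.
L_req = P_u / φr_n = 146 / 9.544 = 15.3 in total.
Round up → use L = 15.5 in.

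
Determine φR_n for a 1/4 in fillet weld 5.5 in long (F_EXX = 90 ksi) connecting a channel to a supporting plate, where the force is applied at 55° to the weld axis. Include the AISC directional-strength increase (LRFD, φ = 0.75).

t_e = 0.707 × 0.25 = 0.1767 in; A_we = 0.1767 × 5.5 = 0.9721 in².
Directional factor: 1.0 + 0.5 sin^1.5(55°) = 1.371.
F_nw = 0.6 × 90 × 1.371 = 74.02 ksi.
φR_n = 0.75 × 74.02 × 0.9721 = 53.97 kips.

φR_n ≈ 54 kips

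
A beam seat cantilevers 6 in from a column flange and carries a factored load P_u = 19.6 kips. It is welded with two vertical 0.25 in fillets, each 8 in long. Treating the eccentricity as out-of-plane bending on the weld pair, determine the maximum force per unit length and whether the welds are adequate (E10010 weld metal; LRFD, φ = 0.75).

E100XX → F_EXX = 100 ksi.
L_w = 2 × 8 = 16 in; section modulus (unit throat) S = 2 × L²/6 = 21.33 in².
Direct shear f_v = P/L_w = 19.6/16 = 1.225 kip/in.
Moment M = P × e = 19.6 × 6 = 117.6 kip·in; bending f_b = M/S = 5.513 kip/in.
f_max = √(f_v² + f_b²) = √(1.225² + 5.513²) = 5.647 kip/in.
φr_n = 0.75 × 0.6 × 100 × (0.707 × 0.25) = 7.954 kip/in → adequate.

f_max ≈ 5.65 kip/in; adequate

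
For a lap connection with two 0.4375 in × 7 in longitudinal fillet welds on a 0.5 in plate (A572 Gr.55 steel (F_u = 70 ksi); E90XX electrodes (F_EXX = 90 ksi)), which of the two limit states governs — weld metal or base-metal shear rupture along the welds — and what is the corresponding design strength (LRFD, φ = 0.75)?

t_e = 0.707 × 0.4375 = 0.3093 in; L = 14 in.
Weld metal: φR_n = 0.75 × 0.6 × 90 × 0.3093 × 14 = 175.4 kips.
Base metal (shear rupture): φR_n = 0.75 × 0.6 × 70 × 0.5 × 14 = 220.5 kips.
Governing: weld metal.

φR_n ≈ 175 kips (weld metal governs)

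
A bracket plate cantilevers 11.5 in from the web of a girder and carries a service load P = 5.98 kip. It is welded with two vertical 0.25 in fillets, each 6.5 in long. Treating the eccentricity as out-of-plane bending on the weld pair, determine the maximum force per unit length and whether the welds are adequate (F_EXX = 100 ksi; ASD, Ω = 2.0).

L_w = 2 × 6.5 = 13 in; section modulus (unit throat) S = 2 × L²/6 = 14.08 in².
Direct shear f_v = P/L_w = 5.98/13 = 0.46 kip/in.
Moment M = P × e = 5.98 × 11.5 = 68.77 kip·in; bending f_b = M/S = 4.883 kip/in.
f_max = √(f_v² + f_b²) = √(0.46² + 4.883²) = 4.905 kip/in.
r_n/Ω = (1/2.0) × 0.6 × 100 × (0.707 × 0.25) = 5.302 kip/in → adequate.

f_max ≈ 4.9 kip/in; adequate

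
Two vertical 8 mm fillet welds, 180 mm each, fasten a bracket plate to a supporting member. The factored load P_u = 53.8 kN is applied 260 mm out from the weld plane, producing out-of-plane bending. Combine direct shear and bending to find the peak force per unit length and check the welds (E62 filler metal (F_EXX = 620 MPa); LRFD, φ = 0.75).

f_max ≈ 1300 N/mm; adequate

L_w = 2 × 180 = 360 mm; section modulus (unit throat) S = 2 × L²/6 = 10800 mm².
Direct shear f_v = P/L_w = 53.8×10³/360 = 149.4 N/mm.
Moment M = P × e = 53.8×10³ × 260 = 13988000 N·mm; bending f_b = M/S = 1295 N/mm.
f_max = √(f_v² + f_b²) = √(149.4² + 1295²) = 1304 N/mm.
φr_n = 0.75 × 0.6 × 620 × (0.707 × 8) = 1578 N/mm → adequate.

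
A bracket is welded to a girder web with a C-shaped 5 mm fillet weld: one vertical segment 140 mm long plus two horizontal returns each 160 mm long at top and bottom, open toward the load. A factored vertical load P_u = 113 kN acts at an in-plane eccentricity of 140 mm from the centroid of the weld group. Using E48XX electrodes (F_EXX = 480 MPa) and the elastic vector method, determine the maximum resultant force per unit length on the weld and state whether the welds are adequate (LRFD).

Total weld length L_w = 460 mm. Treat welds as unit-width lines.
Centroid: x̄ = 2×160×80 / 460 = 55.65 mm from the vertical weld.
Polar moment about centroid: J = I_x + I_y = [140³/12 + 2×160×70²] + [140×55.65² + 2(160³/12 + 160×24.35²)] = 3103000 mm³.
Direct shear f_v = P/L_w = 113×10³ / 460 = 245.7 N/mm (vertical).
Torsion M = P·e = 113×10³ × 140 = 15820000 N·mm.
Critical point at (x, y) = (104.3, 70) from centroid. f_tx = M·y/J = 356.9 N/mm; f_ty = M·x/J = 532.1 N/mm.
Resultant f_max = √[f_tx² + (f_v + f_ty)²] = √[356.9² + (245.7 + 532.1)²] = 855.7 N/mm.
Capacity per unit length: φr_n = 0.75 × 0.6 × 480 × (0.707 × 5) = 763.6 N/mm.
855.7 > 763.6 → NOT adequate.

f_max ≈ 856 N/mm; NOT adequate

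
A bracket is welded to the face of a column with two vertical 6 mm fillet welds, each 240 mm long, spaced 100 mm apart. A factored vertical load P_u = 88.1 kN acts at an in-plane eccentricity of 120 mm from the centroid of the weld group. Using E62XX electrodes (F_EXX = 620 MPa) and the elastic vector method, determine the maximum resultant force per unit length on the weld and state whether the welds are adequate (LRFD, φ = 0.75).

f_max ≈ 493 N/mm; adequate

Total weld length L_w = 480 mm. Treat welds as unit-width lines.
Polar moment about centroid: J = 2[d³/12 + d(b/2)²] = 2[240³/12 + 240×50²] = 3504000 mm³.
Direct shear f_v = P/L_w = 88.1×10³ / 480 = 183.5 N/mm (vertical).
Torsion M = P·e = 88.1×10³ × 120 = 10572000 N·mm.
Critical point at (x, y) = (50, 120) from centroid. f_tx = M·y/J = 362.1 N/mm; f_ty = M·x/J = 150.9 N/mm.
Resultant f_max = √[f_tx² + (f_v + f_ty)²] = √[362.1² + (183.5 + 150.9)²] = 492.9 N/mm.
Capacity per unit length: φr_n = 0.75 × 0.6 × 620 × (0.707 × 6) = 1184 N/mm.
492.9 ≤ 1184 → adequate.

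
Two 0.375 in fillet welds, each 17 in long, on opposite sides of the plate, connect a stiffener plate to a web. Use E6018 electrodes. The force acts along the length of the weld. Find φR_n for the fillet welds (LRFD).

E60XX → F_EXX = 60 ksi.
Effective throat t_e = 0.707 × 0.375 = 0.2651 in.
Total length L = 34 in; A_we = 0.2651 × 34 = 9.014 in².
F_nw = 0.6 F_EXX = 0.6 × 60 = 36 ksi.
φR_n = 0.75 × 36 × 9.014 = 243.4 kips.

φR_n ≈ 243 kips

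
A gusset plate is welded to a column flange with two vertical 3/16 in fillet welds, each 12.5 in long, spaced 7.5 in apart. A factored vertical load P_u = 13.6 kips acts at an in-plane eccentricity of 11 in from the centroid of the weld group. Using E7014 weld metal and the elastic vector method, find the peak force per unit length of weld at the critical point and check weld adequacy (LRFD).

E70XX → F_EXX = 70 ksi.
Total weld length L_w = 25 in. Treat welds as unit-width lines.
Polar moment about centroid: J = 2[d³/12 + d(b/2)²] = 2[12.5³/12 + 12.5×3.75²] = 677.1 in³.
Direct shear f_v = P/L_w = 13.6 / 25 = 0.544 kip/in (vertical).
Torsion M = P·e = 13.6 × 11 = 149.6 kip·in.
Critical point at (x, y) = (3.75, 6.25) from centroid. f_tx = M·y/J = 1.381 kip/in; f_ty = M·x/J = 0.8286 kip/in.
Resultant f_max = √[f_tx² + (f_v + f_ty)²] = √[1.381² + (0.544 + 0.8286)²] = 1.947 kip/in.
Capacity per unit length: φr_n = 0.75 × 0.6 × 70 × (0.707 × 0.1875) = 4.176 kip/in.
1.947 ≤ 4.176 → adequate.

f_max ≈ 1.95 kip/in; adequate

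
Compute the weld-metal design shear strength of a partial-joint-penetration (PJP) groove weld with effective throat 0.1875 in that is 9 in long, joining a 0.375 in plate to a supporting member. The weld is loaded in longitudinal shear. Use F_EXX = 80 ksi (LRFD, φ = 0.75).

φR_n ≈ 60.8 kip

Effective throat (given) t_e = 0.1875 in.
A_we = 0.1875 × 9 = 1.688 in².
F_nw = 0.6 F_EXX = 48 ksi.
φR_n = 0.75 × 48 × 1.688 = 60.75 kip.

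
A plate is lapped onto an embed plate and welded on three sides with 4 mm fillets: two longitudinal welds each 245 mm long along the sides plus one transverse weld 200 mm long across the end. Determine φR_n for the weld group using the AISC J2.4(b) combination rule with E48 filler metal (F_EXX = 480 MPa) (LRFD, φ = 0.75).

φR_n ≈ 438 kN

t_e = 0.707 × 4 = 2.828 mm.
R_nwl = 0.6 × 480 × 2.828 × 490 × 10⁻³ = 399.1 kN (longitudinal, 2 welds).
R_nwt = 0.6 × 480 × 2.828 × 200 × 10⁻³ = 162.9 kN (transverse, base value).
(i) R_nwl + R_nwt = 562 kN; (ii) 0.85 R_nwl + 1.5 R_nwt = 583.6 kN.
R_n = max = 583.6 kN [governs: (ii)]; φR_n = 437.7 kN.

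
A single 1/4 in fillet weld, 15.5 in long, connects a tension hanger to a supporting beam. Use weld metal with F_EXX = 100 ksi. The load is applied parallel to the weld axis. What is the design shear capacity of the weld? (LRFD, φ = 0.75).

φR_n ≈ 123 kips

Effective throat t_e = 0.707 × 0.25 = 0.1767 in.
Total length L = 15.5 in; A_we = 0.1767 × 15.5 = 2.74 in².
F_nw = 0.6 F_EXX = 0.6 × 100 = 60 ksi.
φR_n = 0.75 × 60 × 2.74 = 123.3 kips.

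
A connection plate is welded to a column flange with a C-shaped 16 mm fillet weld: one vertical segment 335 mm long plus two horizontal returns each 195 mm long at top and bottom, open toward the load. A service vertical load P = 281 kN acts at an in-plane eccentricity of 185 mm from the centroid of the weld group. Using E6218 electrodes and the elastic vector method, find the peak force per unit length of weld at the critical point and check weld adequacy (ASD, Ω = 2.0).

f_max ≈ 969 N/mm; adequate

E62XX → F_EXX = 620 MPa.
Total weld length L_w = 725 mm. Treat welds as unit-width lines.
Centroid: x̄ = 2×195×97.5 / 725 = 52.45 mm from the vertical weld.
Polar moment about centroid: J = I_x + I_y = [335³/12 + 2×195×167.5²] + [335×52.45² + 2(195³/12 + 195×45.05²)] = 17020000 mm³.
Direct shear f_v = P/L_w = 281×10³ / 725 = 387.6 N/mm (vertical).
Torsion M = P·e = 281×10³ × 185 = 51985000 N·mm.
Critical point at (x, y) = (142.6, 167.5) from centroid. f_tx = M·y/J = 511.5 N/mm; f_ty = M·x/J = 435.3 N/mm.
Resultant f_max = √[f_tx² + (f_v + f_ty)²] = √[511.5² + (387.6 + 435.3)²] = 968.9 N/mm.
Capacity per unit length: r_n/Ω = (1/2.0) × 0.6 × 620 × (0.707 × 16) = 2104 N/mm.
968.9 ≤ 2104 → adequate.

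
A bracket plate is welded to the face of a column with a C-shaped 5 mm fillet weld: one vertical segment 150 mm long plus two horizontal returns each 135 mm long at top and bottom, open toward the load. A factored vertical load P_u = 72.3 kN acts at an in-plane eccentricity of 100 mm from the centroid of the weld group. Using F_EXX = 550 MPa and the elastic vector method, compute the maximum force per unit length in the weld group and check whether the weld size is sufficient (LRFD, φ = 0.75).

Total weld length L_w = 420 mm. Treat welds as unit-width lines.
Centroid: x̄ = 2×135×67.5 / 420 = 43.39 mm from the vertical weld.
Polar moment about centroid: J = I_x + I_y = [150³/12 + 2×135×75²] + [150×43.39² + 2(135³/12 + 135×24.11²)] = 2649000 mm³.
Direct shear f_v = P/L_w = 72.3×10³ / 420 = 172.1 N/mm (vertical).
Torsion M = P·e = 72.3×10³ × 100 = 7230000 N·mm.
Critical point at (x, y) = (91.61, 75) from centroid. f_tx = M·y/J = 204.7 N/mm; f_ty = M·x/J = 250 N/mm.
Resultant f_max = √[f_tx² + (f_v + f_ty)²] = √[204.7² + (172.1 + 250)²] = 469.1 N/mm.
Capacity per unit length: φr_n = 0.75 × 0.6 × 550 × (0.707 × 5) = 874.9 N/mm.
469.1 ≤ 874.9 → adequate.

f_max ≈ 469 N/mm; adequate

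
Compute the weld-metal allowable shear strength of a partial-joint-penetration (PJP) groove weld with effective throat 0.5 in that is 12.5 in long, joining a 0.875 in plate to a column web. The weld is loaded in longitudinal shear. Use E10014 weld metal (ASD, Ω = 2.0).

R_n/Ω ≈ 188 kips

E100XX → F_EXX = 100 ksi.
Effective throat (given) t_e = 0.5 in.
A_we = 0.5 × 12.5 = 6.25 in².
F_nw = 0.6 F_EXX = 60 ksi.
R_n/Ω = (60 × 6.25) / 2.0 = 187.5 kips.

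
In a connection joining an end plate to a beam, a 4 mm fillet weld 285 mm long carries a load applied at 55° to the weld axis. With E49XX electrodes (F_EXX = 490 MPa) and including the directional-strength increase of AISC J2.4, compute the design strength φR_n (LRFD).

φR_n ≈ 244 kN

t_e = 0.707 × 4 = 2.828 mm; A_we = 2.828 × 285 = 806 mm².
Directional factor: 1.0 + 0.5 sin^1.5(55°) = 1.371.
F_nw = 0.6 × 490 × 1.371 = 403 MPa.
φR_n = 0.75 × 403 × 806 × 10⁻³ = 243.6 kN.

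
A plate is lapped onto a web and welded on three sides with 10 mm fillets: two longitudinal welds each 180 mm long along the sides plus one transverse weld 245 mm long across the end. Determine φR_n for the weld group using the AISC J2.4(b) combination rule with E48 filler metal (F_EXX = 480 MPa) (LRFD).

t_e = 0.707 × 10 = 7.07 mm.
R_nwl = 0.6 × 480 × 7.07 × 360 × 10⁻³ = 733 kN (longitudinal, 2 welds).
R_nwt = 0.6 × 480 × 7.07 × 245 × 10⁻³ = 498.9 kN (transverse, base value).
(i) R_nwl + R_nwt = 1232 kN; (ii) 0.85 R_nwl + 1.5 R_nwt = 1371 kN.
R_n = max = 1371 kN [governs: (ii)]; φR_n = 1029 kN.

φR_n ≈ 1030 kN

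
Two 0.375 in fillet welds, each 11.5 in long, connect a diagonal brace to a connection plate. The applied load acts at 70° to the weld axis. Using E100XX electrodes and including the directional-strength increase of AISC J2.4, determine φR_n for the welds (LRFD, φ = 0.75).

E100XX → F_EXX = 100 ksi.
t_e = 0.707 × 0.375 = 0.2651 in; A_we = 0.2651 × 23 = 6.098 in².
Directional factor: 1.0 + 0.5 sin^1.5(70°) = 1.455.
F_nw = 0.6 × 100 × 1.455 = 87.33 ksi.
φR_n = 0.75 × 87.33 × 6.098 = 399.4 kip.

φR_n ≈ 399 kip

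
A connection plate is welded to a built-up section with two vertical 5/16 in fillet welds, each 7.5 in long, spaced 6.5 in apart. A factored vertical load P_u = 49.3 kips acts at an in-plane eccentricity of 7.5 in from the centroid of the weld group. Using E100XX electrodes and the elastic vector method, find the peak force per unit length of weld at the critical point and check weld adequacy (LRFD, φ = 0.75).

f_max ≈ 10.5 kip/in; NOT adequate

E100XX → F_EXX = 100 ksi.
Total weld length L_w = 15 in. Treat welds as unit-width lines.
Polar moment about centroid: J = 2[d³/12 + d(b/2)²] = 2[7.5³/12 + 7.5×3.25²] = 228.8 in³.
Direct shear f_v = P/L_w = 49.3 / 15 = 3.287 kip/in (vertical).
Torsion M = P·e = 49.3 × 7.5 = 369.75 kip·in.
Critical point at (x, y) = (3.25, 3.75) from centroid. f_tx = M·y/J = 6.061 kip/in; f_ty = M·x/J = 5.253 kip/in.
Resultant f_max = √[f_tx² + (f_v + f_ty)²] = √[6.061² + (3.287 + 5.253)²] = 10.47 kip/in.
Capacity per unit length: φr_n = 0.75 × 0.6 × 100 × (0.707 × 0.3125) = 9.942 kip/in.
10.47 > 9.942 → NOT adequate.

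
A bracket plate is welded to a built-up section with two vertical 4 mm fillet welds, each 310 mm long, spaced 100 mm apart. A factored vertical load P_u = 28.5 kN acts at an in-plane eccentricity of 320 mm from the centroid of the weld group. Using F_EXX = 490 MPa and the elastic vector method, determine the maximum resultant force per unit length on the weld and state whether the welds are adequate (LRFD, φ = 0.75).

Total weld length L_w = 620 mm. Treat welds as unit-width lines.
Polar moment about centroid: J = 2[d³/12 + d(b/2)²] = 2[310³/12 + 310×50²] = 6515000 mm³.
Direct shear f_v = P/L_w = 28.5×10³ / 620 = 45.97 N/mm (vertical).
Torsion M = P·e = 28.5×10³ × 320 = 9120000 N·mm.
Critical point at (x, y) = (50, 155) from centroid. f_tx = M·y/J = 217 N/mm; f_ty = M·x/J = 69.99 N/mm.
Resultant f_max = √[f_tx² + (f_v + f_ty)²] = √[217² + (45.97 + 69.99)²] = 246 N/mm.
Capacity per unit length: φr_n = 0.75 × 0.6 × 490 × (0.707 × 4) = 623.6 N/mm.
246 ≤ 623.6 → adequate.

f_max ≈ 246 N/mm; adequate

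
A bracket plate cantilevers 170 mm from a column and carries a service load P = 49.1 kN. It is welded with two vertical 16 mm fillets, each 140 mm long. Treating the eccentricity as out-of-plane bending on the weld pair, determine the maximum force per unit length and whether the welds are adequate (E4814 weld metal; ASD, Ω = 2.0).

E48XX → F_EXX = 480 MPa.
L_w = 2 × 140 = 280 mm; section modulus (unit throat) S = 2 × L²/6 = 6533 mm².
Direct shear f_v = P/L_w = 49.1×10³/280 = 175.4 N/mm.
Moment M = P × e = 49.1×10³ × 170 = 8347000 N·mm; bending f_b = M/S = 1278 N/mm.
f_max = √(f_v² + f_b²) = √(175.4² + 1278²) = 1290 N/mm.
r_n/Ω = (1/2.0) × 0.6 × 480 × (0.707 × 16) = 1629 N/mm → adequate.

f_max ≈ 1290 N/mm; adequate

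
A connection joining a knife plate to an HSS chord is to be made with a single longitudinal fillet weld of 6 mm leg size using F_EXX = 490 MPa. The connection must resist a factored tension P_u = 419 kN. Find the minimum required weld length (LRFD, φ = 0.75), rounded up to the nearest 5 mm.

Throat t_e = 0.707 × 6 = 4.242 mm.
φr_n = 0.75 × 0.6 × 490 × 4.242 × 10⁻³ = 0.9354 kN/mm.
L_req = P_u / φr_n = 419 / 0.9354 = 448 mm total.
Round up → use L = 450 mm.

L = 450 mm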